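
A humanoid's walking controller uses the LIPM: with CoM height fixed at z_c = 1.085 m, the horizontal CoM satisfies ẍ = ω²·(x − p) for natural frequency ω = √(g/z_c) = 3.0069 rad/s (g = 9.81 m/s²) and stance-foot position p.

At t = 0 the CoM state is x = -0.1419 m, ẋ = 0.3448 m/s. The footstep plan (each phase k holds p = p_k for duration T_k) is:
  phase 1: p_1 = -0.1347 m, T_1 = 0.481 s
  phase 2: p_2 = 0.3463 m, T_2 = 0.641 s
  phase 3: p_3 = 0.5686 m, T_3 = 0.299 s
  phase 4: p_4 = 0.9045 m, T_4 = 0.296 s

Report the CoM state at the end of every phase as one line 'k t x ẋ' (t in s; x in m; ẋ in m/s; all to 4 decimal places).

1 0.4810 0.0792 0.7294
2 1.1220 0.2249 -0.1419
3 1.4210 0.0281 -1.2626
4 1.7170 -0.7677 -4.4644

phase 1: p=-0.1347, T=0.481, ωT=1.446319, cosh=2.241443, sinh=2.006008; start (x,ẋ)=(-0.141900, 0.344800) → end (x,ẋ)=(0.079190, 0.729420)
phase 2: p=0.3463, T=0.641, ωT=1.927423, cosh=3.508650, sinh=3.363128; start (x,ẋ)=(0.079190, 0.729420) → end (x,ẋ)=(0.224938, -0.141897)
phase 3: p=0.5686, T=0.299, ωT=0.899063, cosh=1.432125, sinh=1.025175; start (x,ẋ)=(0.224938, -0.141897) → end (x,ẋ)=(0.028054, -1.262586)
phase 4: p=0.9045, T=0.296, ωT=0.890042, cosh=1.422936, sinh=1.012297; start (x,ẋ)=(0.028054, -1.262586) → end (x,ẋ)=(-0.767686, -4.464371)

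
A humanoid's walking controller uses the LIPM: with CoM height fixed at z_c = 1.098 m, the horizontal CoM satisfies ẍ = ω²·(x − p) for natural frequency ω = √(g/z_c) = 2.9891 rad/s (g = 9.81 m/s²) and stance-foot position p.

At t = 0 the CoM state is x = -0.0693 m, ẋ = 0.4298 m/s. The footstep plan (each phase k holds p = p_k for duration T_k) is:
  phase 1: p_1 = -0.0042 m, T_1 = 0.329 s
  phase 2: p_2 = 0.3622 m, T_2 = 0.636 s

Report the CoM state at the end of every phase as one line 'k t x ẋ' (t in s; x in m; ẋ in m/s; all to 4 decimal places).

phase 1: p=-0.0042, T=0.329, ωT=0.983414, cosh=1.523800, sinh=1.149768; start (x,ẋ)=(-0.069300, 0.429800) → end (x,ẋ)=(0.061925, 0.431195)
phase 2: p=0.3622, T=0.636, ωT=1.901068, cosh=3.421223, sinh=3.271814; start (x,ẋ)=(0.061925, 0.431195) → end (x,ẋ)=(-0.193130, -1.461410)

1 0.3290 0.0619 0.4312
2 0.9650 -0.1931 -1.4614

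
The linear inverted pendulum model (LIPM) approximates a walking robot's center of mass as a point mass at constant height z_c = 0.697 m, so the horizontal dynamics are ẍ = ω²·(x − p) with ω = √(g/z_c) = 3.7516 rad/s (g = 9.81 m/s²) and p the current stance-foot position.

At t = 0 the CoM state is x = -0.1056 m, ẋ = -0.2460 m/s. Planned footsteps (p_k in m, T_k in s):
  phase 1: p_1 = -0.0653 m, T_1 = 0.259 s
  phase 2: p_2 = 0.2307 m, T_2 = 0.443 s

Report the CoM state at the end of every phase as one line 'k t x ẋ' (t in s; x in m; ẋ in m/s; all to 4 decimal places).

1 0.2590 -0.2004 -0.5427
2 0.7020 -1.3135 -5.5892

phase 1: p=-0.0653, T=0.259, ωT=0.971664, cosh=1.510396, sinh=1.131943; start (x,ẋ)=(-0.105600, -0.246000) → end (x,ẋ)=(-0.200393, -0.542695)
phase 2: p=0.2307, T=0.443, ωT=1.661959, cosh=2.729695, sinh=2.539928; start (x,ẋ)=(-0.200393, -0.542695) → end (x,ẋ)=(-1.313470, -5.589186)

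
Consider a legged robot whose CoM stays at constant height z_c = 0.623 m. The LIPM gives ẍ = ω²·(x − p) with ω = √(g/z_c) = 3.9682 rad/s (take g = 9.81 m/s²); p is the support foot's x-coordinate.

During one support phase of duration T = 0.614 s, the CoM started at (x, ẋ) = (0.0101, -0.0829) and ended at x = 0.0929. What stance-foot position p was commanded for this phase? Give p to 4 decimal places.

p = -0.0322

ωT = 3.9682·0.614 = 2.436475; cosh(ωT) = 5.760068, sinh(ωT) = 5.672599
x(T) = p + (x₀−p)·cosh(ωT) + (ẋ₀/ω)·sinh(ωT) ⇒ p·(1 − cosh) = x(T) − x₀·cosh − (ẋ₀/ω)·sinh
numerator   = 0.0929 − (0.0101)·5.760068 − (-0.0829/3.9682)·5.672599 = 0.153230
denominator = 1 − 5.760068 = -4.760068
p = 0.153230 / -4.760068 = -0.0322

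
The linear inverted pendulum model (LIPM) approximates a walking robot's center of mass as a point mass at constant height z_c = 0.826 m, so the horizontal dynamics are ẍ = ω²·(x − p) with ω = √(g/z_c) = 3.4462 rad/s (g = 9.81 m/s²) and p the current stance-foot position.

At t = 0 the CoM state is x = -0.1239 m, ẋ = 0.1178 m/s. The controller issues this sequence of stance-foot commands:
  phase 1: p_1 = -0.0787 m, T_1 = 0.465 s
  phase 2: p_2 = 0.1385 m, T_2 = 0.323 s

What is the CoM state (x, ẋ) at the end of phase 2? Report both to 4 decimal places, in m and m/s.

phase 1: p=-0.0787, T=0.465, ωT=1.602483, cosh=2.583371, sinh=2.381975; start (x,ẋ)=(-0.123900, 0.117800) → end (x,ẋ)=(-0.114046, -0.066715)
phase 2: p=0.1385, T=0.323, ωT=1.113123, cosh=1.686190, sinh=1.357658; start (x,ẋ)=(-0.114046, -0.066715) → end (x,ẋ)=(-0.313624, -1.294098)

x = -0.3136, ẋ = -1.2941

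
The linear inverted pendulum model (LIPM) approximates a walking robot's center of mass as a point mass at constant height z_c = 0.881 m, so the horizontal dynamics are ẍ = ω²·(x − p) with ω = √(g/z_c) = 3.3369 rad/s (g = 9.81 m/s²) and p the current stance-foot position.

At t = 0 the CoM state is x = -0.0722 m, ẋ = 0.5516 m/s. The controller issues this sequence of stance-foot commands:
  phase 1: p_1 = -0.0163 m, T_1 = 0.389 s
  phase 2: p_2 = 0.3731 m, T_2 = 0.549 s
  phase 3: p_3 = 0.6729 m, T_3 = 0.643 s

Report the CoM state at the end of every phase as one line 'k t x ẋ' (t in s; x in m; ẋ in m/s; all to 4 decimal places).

phase 1: p=-0.0163, T=0.389, ωT=1.298054, cosh=1.967613, sinh=1.694550; start (x,ẋ)=(-0.072200, 0.551600) → end (x,ẋ)=(0.153825, 0.769246)
phase 2: p=0.3731, T=0.549, ωT=1.831958, cosh=3.203102, sinh=3.043003; start (x,ẋ)=(0.153825, 0.769246) → end (x,ẋ)=(0.372234, 0.237413)
phase 3: p=0.6729, T=0.643, ωT=2.145627, cosh=4.332195, sinh=4.215201; start (x,ẋ)=(0.372234, 0.237413) → end (x,ẋ)=(-0.329741, -3.200556)

1 0.3890 0.1538 0.7692
2 0.9380 0.3722 0.2374
3 1.5810 -0.3297 -3.2006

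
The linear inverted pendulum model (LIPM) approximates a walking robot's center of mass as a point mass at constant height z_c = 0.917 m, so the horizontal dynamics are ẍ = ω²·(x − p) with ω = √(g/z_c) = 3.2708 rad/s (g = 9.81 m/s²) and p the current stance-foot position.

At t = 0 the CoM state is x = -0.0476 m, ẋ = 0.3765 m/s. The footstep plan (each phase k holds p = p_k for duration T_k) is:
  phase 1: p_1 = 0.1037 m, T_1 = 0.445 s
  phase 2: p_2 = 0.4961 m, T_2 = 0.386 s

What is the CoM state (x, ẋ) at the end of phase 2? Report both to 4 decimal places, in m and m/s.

x = -0.5358, ẋ = -2.9545

phase 1: p=0.1037, T=0.445, ωT=1.455506, cosh=2.259967, sinh=2.026685; start (x,ẋ)=(-0.047600, 0.376500) → end (x,ẋ)=(-0.004942, -0.152072)
phase 2: p=0.4961, T=0.386, ωT=1.262529, cosh=1.908643, sinh=1.625705; start (x,ẋ)=(-0.004942, -0.152072) → end (x,ẋ)=(-0.535796, -2.954472)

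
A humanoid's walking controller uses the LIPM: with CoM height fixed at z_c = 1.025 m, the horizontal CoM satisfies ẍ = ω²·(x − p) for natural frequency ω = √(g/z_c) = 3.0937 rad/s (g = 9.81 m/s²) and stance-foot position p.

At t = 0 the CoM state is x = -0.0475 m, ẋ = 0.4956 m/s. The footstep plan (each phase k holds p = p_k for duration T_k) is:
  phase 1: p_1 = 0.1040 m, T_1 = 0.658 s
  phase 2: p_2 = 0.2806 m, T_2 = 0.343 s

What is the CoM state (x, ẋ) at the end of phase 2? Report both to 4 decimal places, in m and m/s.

x = 0.0841, ẋ = -0.3754

phase 1: p=0.1040, T=0.658, ωT=2.035655, cosh=3.893929, sinh=3.763334; start (x,ẋ)=(-0.047500, 0.495600) → end (x,ẋ)=(0.116943, 0.165973)
phase 2: p=0.2806, T=0.343, ωT=1.061139, cosh=1.617861, sinh=1.271800; start (x,ẋ)=(0.116943, 0.165973) → end (x,ẋ)=(0.084056, -0.375398)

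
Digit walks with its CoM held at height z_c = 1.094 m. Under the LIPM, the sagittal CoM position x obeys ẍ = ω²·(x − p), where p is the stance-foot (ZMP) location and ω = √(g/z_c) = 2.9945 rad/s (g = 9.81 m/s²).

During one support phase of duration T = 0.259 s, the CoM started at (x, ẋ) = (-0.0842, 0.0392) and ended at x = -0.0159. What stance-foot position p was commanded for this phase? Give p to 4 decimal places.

p = -0.2648

ωT = 2.9945·0.259 = 0.775575; cosh(ωT) = 1.316140, sinh(ωT) = 0.855701
x(T) = p + (x₀−p)·cosh(ωT) + (ẋ₀/ω)·sinh(ωT) ⇒ p·(1 − cosh) = x(T) − x₀·cosh − (ẋ₀/ω)·sinh
numerator   = -0.0159 − (-0.0842)·1.316140 − (0.0392/2.9945)·0.855701 = 0.083717
denominator = 1 − 1.316140 = -0.316140
p = 0.083717 / -0.316140 = -0.2648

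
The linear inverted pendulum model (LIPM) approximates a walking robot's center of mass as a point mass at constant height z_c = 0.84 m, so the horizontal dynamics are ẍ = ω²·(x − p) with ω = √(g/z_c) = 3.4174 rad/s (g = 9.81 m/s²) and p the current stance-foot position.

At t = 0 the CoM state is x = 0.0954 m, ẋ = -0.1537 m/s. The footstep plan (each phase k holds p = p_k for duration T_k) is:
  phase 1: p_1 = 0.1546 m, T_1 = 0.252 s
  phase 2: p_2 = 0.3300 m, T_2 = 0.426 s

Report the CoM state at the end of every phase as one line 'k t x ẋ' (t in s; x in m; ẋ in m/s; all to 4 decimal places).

phase 1: p=0.1546, T=0.252, ωT=0.861185, cosh=1.394312, sinh=0.971651; start (x,ẋ)=(0.095400, -0.153700) → end (x,ẋ)=(0.028356, -0.410880)
phase 2: p=0.3300, T=0.426, ωT=1.455812, cosh=2.260588, sinh=2.027377; start (x,ẋ)=(0.028356, -0.410880) → end (x,ẋ)=(-0.595648, -3.018729)

1 0.2520 0.0284 -0.4109
2 0.6780 -0.5956 -3.0187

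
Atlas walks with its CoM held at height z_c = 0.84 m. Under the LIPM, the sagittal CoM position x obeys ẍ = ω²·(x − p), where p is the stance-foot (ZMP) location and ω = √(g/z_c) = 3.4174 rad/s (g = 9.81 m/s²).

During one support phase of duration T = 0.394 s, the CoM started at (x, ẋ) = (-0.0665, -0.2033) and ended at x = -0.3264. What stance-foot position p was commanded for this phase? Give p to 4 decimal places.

p = 0.0792

ωT = 3.4174·0.394 = 1.346456; cosh(ωT) = 2.051969, sinh(ωT) = 1.791808
x(T) = p + (x₀−p)·cosh(ωT) + (ẋ₀/ω)·sinh(ωT) ⇒ p·(1 − cosh) = x(T) − x₀·cosh − (ẋ₀/ω)·sinh
numerator   = -0.3264 − (-0.0665)·2.051969 − (-0.2033/3.4174)·1.791808 = -0.083350
denominator = 1 − 2.051969 = -1.051969
p = -0.083350 / -1.051969 = 0.0792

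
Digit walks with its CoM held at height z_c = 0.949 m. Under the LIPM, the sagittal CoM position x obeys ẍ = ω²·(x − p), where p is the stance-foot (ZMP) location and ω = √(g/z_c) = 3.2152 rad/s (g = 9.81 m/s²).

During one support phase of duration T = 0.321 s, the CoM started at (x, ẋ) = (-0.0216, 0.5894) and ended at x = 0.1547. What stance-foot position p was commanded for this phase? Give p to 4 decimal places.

p = 0.0615

ωT = 3.2152·0.321 = 1.032079; cosh(ωT) = 1.581581, sinh(ωT) = 1.225315
x(T) = p + (x₀−p)·cosh(ωT) + (ẋ₀/ω)·sinh(ωT) ⇒ p·(1 − cosh) = x(T) − x₀·cosh − (ẋ₀/ω)·sinh
numerator   = 0.1547 − (-0.0216)·1.581581 − (0.5894/3.2152)·1.225315 = -0.035759
denominator = 1 − 1.581581 = -0.581581
p = -0.035759 / -0.581581 = 0.0615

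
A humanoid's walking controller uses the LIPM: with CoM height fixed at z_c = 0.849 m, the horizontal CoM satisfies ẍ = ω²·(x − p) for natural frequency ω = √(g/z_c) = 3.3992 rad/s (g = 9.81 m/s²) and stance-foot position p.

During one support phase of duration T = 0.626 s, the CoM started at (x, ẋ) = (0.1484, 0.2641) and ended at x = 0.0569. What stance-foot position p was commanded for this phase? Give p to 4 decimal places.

p = 0.2752

ωT = 3.3992·0.626 = 2.127899; cosh(ωT) = 4.258147, sinh(ωT) = 4.139060
x(T) = p + (x₀−p)·cosh(ωT) + (ẋ₀/ω)·sinh(ωT) ⇒ p·(1 − cosh) = x(T) − x₀·cosh − (ẋ₀/ω)·sinh
numerator   = 0.0569 − (0.1484)·4.258147 − (0.2641/3.3992)·4.139060 = -0.896592
denominator = 1 − 4.258147 = -3.258147
p = -0.896592 / -3.258147 = 0.2752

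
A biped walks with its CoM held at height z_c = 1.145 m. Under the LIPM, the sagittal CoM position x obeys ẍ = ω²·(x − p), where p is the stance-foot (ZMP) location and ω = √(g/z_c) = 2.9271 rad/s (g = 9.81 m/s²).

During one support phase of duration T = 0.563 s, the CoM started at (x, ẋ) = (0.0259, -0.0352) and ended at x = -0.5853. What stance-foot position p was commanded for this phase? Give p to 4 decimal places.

ωT = 2.9271·0.563 = 1.647957; cosh(ωT) = 2.694398, sinh(ωT) = 2.501956
x(T) = p + (x₀−p)·cosh(ωT) + (ẋ₀/ω)·sinh(ωT) ⇒ p·(1 − cosh) = x(T) − x₀·cosh − (ẋ₀/ω)·sinh
numerator   = -0.5853 − (0.0259)·2.694398 − (-0.0352/2.9271)·2.501956 = -0.624998
denominator = 1 − 2.694398 = -1.694398
p = -0.624998 / -1.694398 = 0.3689

p = 0.3689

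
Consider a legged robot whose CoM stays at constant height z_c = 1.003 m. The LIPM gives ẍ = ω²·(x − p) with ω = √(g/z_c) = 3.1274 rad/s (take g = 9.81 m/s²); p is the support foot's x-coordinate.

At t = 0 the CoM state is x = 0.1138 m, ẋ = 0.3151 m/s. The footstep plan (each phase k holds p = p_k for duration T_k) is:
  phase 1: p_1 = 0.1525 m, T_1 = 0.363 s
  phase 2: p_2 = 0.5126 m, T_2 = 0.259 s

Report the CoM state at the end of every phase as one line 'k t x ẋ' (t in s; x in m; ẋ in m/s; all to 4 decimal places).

1 0.3630 0.2266 0.3720
2 0.6220 0.2348 -0.3053

phase 1: p=0.1525, T=0.363, ωT=1.135246, cosh=1.716641, sinh=1.395298; start (x,ẋ)=(0.113800, 0.315100) → end (x,ẋ)=(0.226649, 0.372040)
phase 2: p=0.5126, T=0.259, ωT=0.809997, cosh=1.346380, sinh=0.901520; start (x,ẋ)=(0.226649, 0.372040) → end (x,ẋ)=(0.234847, -0.305308)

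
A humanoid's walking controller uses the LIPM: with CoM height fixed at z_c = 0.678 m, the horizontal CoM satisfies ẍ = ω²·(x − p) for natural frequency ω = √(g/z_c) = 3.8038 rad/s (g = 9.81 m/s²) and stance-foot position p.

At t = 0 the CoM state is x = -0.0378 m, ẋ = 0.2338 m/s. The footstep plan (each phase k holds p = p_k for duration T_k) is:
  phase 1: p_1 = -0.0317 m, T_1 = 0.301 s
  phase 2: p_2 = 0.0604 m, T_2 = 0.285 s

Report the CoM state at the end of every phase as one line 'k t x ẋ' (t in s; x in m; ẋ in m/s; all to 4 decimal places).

1 0.3010 0.0445 0.3718
2 0.5860 0.1622 0.5335

phase 1: p=-0.0317, T=0.301, ωT=1.144944, cosh=1.730253, sinh=1.412011; start (x,ẋ)=(-0.037800, 0.233800) → end (x,ẋ)=(0.044535, 0.371770)
phase 2: p=0.0604, T=0.285, ωT=1.084083, cosh=1.647470, sinh=1.309258; start (x,ẋ)=(0.044535, 0.371770) → end (x,ẋ)=(0.162224, 0.533467)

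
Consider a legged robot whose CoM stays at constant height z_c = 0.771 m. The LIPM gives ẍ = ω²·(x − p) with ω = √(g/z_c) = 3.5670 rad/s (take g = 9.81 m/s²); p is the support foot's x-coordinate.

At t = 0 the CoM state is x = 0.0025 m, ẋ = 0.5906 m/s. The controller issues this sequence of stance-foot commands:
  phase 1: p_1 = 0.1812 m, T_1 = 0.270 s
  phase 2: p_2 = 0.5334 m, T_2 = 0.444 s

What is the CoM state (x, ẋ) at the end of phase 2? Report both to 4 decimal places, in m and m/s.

x = -0.4582, ẋ = -3.1830

phase 1: p=0.1812, T=0.270, ωT=0.963090, cosh=1.500745, sinh=1.119034; start (x,ẋ)=(0.002500, 0.590600) → end (x,ẋ)=(0.098299, 0.173042)
phase 2: p=0.5334, T=0.444, ωT=1.583748, cosh=2.539195, sinh=2.333991; start (x,ẋ)=(0.098299, 0.173042) → end (x,ẋ)=(-0.458180, -3.182978)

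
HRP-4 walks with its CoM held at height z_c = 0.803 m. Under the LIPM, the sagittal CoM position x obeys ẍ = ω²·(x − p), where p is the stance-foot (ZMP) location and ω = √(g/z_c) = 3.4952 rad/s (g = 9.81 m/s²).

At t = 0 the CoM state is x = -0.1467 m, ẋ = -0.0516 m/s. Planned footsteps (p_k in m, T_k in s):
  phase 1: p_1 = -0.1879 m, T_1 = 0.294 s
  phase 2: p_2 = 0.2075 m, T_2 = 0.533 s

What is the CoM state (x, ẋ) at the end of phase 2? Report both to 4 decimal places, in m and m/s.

x = -0.8574, ẋ = -3.5183

phase 1: p=-0.1879, T=0.294, ωT=1.027589, cosh=1.576094, sinh=1.218226; start (x,ẋ)=(-0.146700, -0.051600) → end (x,ẋ)=(-0.140950, 0.094101)
phase 2: p=0.2075, T=0.533, ωT=1.862942, cosh=3.298938, sinh=3.143723; start (x,ẋ)=(-0.140950, 0.094101) → end (x,ẋ)=(-0.857376, -3.518312)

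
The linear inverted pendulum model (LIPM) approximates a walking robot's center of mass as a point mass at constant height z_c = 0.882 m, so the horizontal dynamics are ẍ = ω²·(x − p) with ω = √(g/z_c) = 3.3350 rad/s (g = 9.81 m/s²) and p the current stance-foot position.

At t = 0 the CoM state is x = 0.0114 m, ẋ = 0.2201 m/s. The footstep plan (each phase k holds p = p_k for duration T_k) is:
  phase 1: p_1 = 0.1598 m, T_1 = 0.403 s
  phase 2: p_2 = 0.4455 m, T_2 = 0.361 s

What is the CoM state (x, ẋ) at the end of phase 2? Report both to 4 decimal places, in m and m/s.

x = -0.6085, ẋ = -3.1732

phase 1: p=0.1598, T=0.403, ωT=1.344005, cosh=2.047584, sinh=1.786785; start (x,ẋ)=(0.011400, 0.220100) → end (x,ẋ)=(-0.026139, -0.433632)
phase 2: p=0.4455, T=0.361, ωT=1.203935, cosh=1.816609, sinh=1.516598; start (x,ẋ)=(-0.026139, -0.433632) → end (x,ẋ)=(-0.608479, -3.173221)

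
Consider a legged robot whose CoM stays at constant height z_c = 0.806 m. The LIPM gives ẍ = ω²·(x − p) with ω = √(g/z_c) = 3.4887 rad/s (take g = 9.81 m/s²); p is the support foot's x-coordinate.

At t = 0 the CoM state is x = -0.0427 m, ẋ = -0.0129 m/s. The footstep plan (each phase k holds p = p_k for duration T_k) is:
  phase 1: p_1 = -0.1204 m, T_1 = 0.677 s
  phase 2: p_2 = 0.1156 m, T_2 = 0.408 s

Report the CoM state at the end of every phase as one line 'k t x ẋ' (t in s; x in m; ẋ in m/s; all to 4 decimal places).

1 0.6770 0.2760 1.3563
2 1.0850 1.2280 4.0728

phase 1: p=-0.1204, T=0.677, ωT=2.361850, cosh=5.352404, sinh=5.258158; start (x,ẋ)=(-0.042700, -0.012900) → end (x,ẋ)=(0.276039, 1.356293)
phase 2: p=0.1156, T=0.408, ωT=1.423390, cosh=2.196032, sinh=1.955136; start (x,ẋ)=(0.276039, 1.356293) → end (x,ẋ)=(1.228022, 4.072798)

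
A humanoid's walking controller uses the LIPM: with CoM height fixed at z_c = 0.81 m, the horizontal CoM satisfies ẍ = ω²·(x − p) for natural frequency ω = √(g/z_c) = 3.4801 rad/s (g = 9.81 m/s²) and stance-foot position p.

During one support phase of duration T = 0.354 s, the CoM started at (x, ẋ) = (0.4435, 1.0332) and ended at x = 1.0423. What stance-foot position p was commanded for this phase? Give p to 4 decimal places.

ωT = 3.4801·0.354 = 1.231955; cosh(ωT) = 1.859824, sinh(ωT) = 1.568102
x(T) = p + (x₀−p)·cosh(ωT) + (ẋ₀/ω)·sinh(ωT) ⇒ p·(1 − cosh) = x(T) − x₀·cosh − (ẋ₀/ω)·sinh
numerator   = 1.0423 − (0.4435)·1.859824 − (1.0332/3.4801)·1.568102 = -0.248083
denominator = 1 − 1.859824 = -0.859824
p = -0.248083 / -0.859824 = 0.2885

p = 0.2885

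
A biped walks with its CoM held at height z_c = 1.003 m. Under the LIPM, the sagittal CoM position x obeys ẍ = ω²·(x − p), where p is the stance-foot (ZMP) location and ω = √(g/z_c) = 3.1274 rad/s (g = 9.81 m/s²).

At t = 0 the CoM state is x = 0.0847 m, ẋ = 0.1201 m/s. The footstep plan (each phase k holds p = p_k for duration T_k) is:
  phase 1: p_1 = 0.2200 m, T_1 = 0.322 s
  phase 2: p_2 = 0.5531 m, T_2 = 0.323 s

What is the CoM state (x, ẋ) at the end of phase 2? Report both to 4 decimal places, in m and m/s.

phase 1: p=0.2200, T=0.322, ωT=1.007023, cosh=1.551372, sinh=1.186067; start (x,ẋ)=(0.084700, 0.120100) → end (x,ẋ)=(0.055647, -0.315549)
phase 2: p=0.5531, T=0.323, ωT=1.010150, cosh=1.555089, sinh=1.190925; start (x,ẋ)=(0.055647, -0.315549) → end (x,ẋ)=(-0.340645, -2.343469)

x = -0.3406, ẋ = -2.3435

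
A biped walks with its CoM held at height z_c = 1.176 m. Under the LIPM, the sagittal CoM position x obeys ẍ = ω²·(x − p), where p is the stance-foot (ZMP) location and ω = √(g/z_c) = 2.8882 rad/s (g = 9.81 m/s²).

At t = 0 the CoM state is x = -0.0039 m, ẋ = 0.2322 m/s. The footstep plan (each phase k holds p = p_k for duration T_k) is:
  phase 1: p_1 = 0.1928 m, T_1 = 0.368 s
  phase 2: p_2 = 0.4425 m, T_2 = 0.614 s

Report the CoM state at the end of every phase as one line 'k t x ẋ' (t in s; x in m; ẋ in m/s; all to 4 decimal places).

phase 1: p=0.1928, T=0.368, ωT=1.062858, cosh=1.620049, sinh=1.274582; start (x,ẋ)=(-0.003900, 0.232200) → end (x,ẋ)=(-0.023392, -0.347926)
phase 2: p=0.4425, T=0.614, ωT=1.773355, cosh=3.030172, sinh=2.860410; start (x,ẋ)=(-0.023392, -0.347926) → end (x,ẋ)=(-1.313812, -4.903214)

1 0.3680 -0.0234 -0.3479
2 0.9820 -1.3138 -4.9032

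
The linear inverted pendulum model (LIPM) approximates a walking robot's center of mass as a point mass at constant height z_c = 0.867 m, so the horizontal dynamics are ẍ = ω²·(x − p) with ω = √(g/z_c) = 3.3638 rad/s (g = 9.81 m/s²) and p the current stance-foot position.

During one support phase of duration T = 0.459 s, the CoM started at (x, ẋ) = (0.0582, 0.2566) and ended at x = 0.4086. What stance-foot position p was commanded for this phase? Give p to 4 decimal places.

ωT = 3.3638·0.459 = 1.543984; cosh(ωT) = 2.448370, sinh(ωT) = 2.234842
x(T) = p + (x₀−p)·cosh(ωT) + (ẋ₀/ω)·sinh(ωT) ⇒ p·(1 − cosh) = x(T) − x₀·cosh − (ẋ₀/ω)·sinh
numerator   = 0.4086 − (0.0582)·2.448370 − (0.2566/3.3638)·2.234842 = 0.095625
denominator = 1 − 2.448370 = -1.448370
p = 0.095625 / -1.448370 = -0.0660

p = -0.0660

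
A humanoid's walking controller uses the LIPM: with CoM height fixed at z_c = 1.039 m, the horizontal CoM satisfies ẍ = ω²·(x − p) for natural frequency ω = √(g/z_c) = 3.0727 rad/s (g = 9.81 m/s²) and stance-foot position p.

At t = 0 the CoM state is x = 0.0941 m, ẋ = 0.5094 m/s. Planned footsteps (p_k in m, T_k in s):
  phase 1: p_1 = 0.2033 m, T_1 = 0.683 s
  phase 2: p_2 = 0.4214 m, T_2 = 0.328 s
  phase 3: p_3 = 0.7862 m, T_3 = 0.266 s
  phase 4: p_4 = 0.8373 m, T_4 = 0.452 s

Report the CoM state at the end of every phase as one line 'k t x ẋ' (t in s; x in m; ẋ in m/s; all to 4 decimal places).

1 0.6830 0.4172 0.7607
2 1.0110 0.7088 1.1655
3 1.2770 1.0272 1.3601
4 1.7290 2.0740 3.9938

phase 1: p=0.2033, T=0.683, ωT=2.098654, cosh=4.138904, sinh=4.016283; start (x,ẋ)=(0.094100, 0.509400) → end (x,ẋ)=(0.417161, 0.760739)
phase 2: p=0.4214, T=0.328, ωT=1.007846, cosh=1.552348, sinh=1.187344; start (x,ẋ)=(0.417161, 0.760739) → end (x,ẋ)=(0.708782, 1.165467)
phase 3: p=0.7862, T=0.266, ωT=0.817338, cosh=1.353035, sinh=0.911429; start (x,ẋ)=(0.708782, 1.165467) → end (x,ẋ)=(1.027154, 1.360106)
phase 4: p=0.8373, T=0.452, ωT=1.388860, cosh=2.129818, sinh=1.880459; start (x,ẋ)=(1.027154, 1.360106) → end (x,ẋ)=(2.074025, 3.993772)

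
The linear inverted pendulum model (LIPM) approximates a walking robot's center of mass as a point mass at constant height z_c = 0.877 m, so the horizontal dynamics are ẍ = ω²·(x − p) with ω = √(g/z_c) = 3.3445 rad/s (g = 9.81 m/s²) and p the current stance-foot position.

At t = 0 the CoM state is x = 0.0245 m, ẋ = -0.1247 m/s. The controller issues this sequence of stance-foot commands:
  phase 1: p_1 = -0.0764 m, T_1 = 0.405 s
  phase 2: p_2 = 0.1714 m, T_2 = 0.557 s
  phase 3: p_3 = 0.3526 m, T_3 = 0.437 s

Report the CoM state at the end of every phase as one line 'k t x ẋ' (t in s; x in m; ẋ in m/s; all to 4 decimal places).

1 0.4050 0.0647 0.3526
2 0.9620 0.1508 0.0411
3 1.3990 -0.0810 -1.2840

phase 1: p=-0.0764, T=0.405, ωT=1.354523, cosh=2.066490, sinh=1.808420; start (x,ẋ)=(0.024500, -0.124700) → end (x,ẋ)=(0.064682, 0.352578)
phase 2: p=0.1714, T=0.557, ωT=1.862887, cosh=3.298765, sinh=3.143541; start (x,ẋ)=(0.064682, 0.352578) → end (x,ẋ)=(0.150755, 0.041082)
phase 3: p=0.3526, T=0.437, ωT=1.461547, cosh=2.272251, sinh=2.040373; start (x,ẋ)=(0.150755, 0.041082) → end (x,ẋ)=(-0.080980, -1.284049)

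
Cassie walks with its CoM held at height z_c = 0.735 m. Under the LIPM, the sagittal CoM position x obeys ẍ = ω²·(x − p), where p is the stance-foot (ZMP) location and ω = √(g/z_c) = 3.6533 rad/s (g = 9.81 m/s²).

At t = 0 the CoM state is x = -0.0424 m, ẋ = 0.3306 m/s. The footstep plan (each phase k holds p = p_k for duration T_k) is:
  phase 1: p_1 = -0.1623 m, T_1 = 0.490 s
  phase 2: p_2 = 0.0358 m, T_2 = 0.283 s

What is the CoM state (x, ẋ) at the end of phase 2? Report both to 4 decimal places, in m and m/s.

x = 1.4949, ẋ = 5.5814

phase 1: p=-0.1623, T=0.490, ωT=1.790117, cosh=3.078547, sinh=2.911606; start (x,ẋ)=(-0.042400, 0.330600) → end (x,ẋ)=(0.470299, 2.293140)
phase 2: p=0.0358, T=0.283, ωT=1.033884, cosh=1.583795, sinh=1.228171; start (x,ẋ)=(0.470299, 2.293140) → end (x,ẋ)=(1.494869, 5.581409)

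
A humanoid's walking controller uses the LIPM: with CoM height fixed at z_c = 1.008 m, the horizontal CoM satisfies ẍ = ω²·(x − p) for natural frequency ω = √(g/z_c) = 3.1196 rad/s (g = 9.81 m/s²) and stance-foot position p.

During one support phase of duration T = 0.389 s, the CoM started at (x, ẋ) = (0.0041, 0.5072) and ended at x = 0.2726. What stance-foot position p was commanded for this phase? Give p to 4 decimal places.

p = -0.0189

ωT = 3.1196·0.389 = 1.213524; cosh(ωT) = 1.831236, sinh(ωT) = 1.534088
x(T) = p + (x₀−p)·cosh(ωT) + (ẋ₀/ω)·sinh(ωT) ⇒ p·(1 − cosh) = x(T) − x₀·cosh − (ẋ₀/ω)·sinh
numerator   = 0.2726 − (0.0041)·1.831236 − (0.5072/3.1196)·1.534088 = 0.015672
denominator = 1 − 1.831236 = -0.831236
p = 0.015672 / -0.831236 = -0.0189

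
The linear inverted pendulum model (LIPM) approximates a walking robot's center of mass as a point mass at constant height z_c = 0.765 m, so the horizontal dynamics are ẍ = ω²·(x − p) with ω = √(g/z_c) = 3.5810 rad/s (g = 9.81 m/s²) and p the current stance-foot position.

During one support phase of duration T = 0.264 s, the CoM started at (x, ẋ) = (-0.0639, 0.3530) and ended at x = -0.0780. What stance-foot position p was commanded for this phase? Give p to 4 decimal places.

ωT = 3.5810·0.264 = 0.945384; cosh(ωT) = 1.481166, sinh(ωT) = 1.092636
x(T) = p + (x₀−p)·cosh(ωT) + (ẋ₀/ω)·sinh(ωT) ⇒ p·(1 − cosh) = x(T) − x₀·cosh − (ẋ₀/ω)·sinh
numerator   = -0.0780 − (-0.0639)·1.481166 − (0.3530/3.5810)·1.092636 = -0.091061
denominator = 1 − 1.481166 = -0.481166
p = -0.091061 / -0.481166 = 0.1893

p = 0.1893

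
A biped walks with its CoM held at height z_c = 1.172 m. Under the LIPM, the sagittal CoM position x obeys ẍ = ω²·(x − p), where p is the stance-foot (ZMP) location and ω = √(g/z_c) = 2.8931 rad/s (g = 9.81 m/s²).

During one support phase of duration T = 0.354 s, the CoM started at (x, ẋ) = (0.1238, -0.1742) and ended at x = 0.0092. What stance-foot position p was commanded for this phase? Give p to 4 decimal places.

p = 0.1965

ωT = 2.8931·0.354 = 1.024157; cosh(ωT) = 1.571923, sinh(ωT) = 1.212825
x(T) = p + (x₀−p)·cosh(ωT) + (ẋ₀/ω)·sinh(ωT) ⇒ p·(1 − cosh) = x(T) − x₀·cosh − (ẋ₀/ω)·sinh
numerator   = 0.0092 − (0.1238)·1.571923 − (-0.1742/2.8931)·1.212825 = -0.112377
denominator = 1 − 1.571923 = -0.571923
p = -0.112377 / -0.571923 = 0.1965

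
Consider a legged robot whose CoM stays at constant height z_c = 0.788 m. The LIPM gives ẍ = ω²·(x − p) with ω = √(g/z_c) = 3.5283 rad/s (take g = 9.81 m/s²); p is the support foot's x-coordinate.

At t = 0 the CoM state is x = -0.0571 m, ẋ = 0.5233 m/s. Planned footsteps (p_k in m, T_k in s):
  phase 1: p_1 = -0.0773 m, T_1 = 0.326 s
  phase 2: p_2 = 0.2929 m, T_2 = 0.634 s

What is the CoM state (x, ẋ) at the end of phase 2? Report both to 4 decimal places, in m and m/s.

x = 1.0301, ẋ = 2.7558

phase 1: p=-0.0773, T=0.326, ωT=1.150226, cosh=1.737736, sinh=1.421170; start (x,ẋ)=(-0.057100, 0.523300) → end (x,ẋ)=(0.168583, 1.010646)
phase 2: p=0.2929, T=0.634, ωT=2.236942, cosh=4.735718, sinh=4.628934; start (x,ẋ)=(0.168583, 1.010646) → end (x,ẋ)=(1.030083, 2.755761)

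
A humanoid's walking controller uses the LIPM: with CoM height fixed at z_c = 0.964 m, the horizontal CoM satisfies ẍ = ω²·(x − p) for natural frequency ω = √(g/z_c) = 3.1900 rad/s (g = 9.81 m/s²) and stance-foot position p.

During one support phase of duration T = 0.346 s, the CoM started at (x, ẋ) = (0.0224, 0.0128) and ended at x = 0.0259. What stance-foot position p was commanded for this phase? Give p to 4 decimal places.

ωT = 3.1900·0.346 = 1.103740; cosh(ωT) = 1.673526, sinh(ωT) = 1.341897
x(T) = p + (x₀−p)·cosh(ωT) + (ẋ₀/ω)·sinh(ωT) ⇒ p·(1 − cosh) = x(T) − x₀·cosh − (ẋ₀/ω)·sinh
numerator   = 0.0259 − (0.0224)·1.673526 − (0.0128/3.1900)·1.341897 = -0.016971
denominator = 1 − 1.673526 = -0.673526
p = -0.016971 / -0.673526 = 0.0252

p = 0.0252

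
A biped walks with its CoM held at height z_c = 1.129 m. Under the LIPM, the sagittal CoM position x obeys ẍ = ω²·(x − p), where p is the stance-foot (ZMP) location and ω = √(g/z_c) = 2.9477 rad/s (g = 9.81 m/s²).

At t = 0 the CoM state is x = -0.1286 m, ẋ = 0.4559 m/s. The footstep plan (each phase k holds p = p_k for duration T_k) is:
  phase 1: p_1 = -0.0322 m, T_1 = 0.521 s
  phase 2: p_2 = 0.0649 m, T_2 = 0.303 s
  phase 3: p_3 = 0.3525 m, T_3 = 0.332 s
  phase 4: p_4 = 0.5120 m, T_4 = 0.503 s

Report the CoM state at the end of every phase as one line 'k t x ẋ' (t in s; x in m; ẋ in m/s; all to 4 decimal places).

phase 1: p=-0.0322, T=0.521, ωT=1.535752, cosh=2.430055, sinh=2.214761; start (x,ẋ)=(-0.128600, 0.455900) → end (x,ẋ)=(0.076084, 0.478519)
phase 2: p=0.0649, T=0.303, ωT=0.893153, cosh=1.426091, sinh=1.016729; start (x,ẋ)=(0.076084, 0.478519) → end (x,ẋ)=(0.245902, 0.715931)
phase 3: p=0.3525, T=0.332, ωT=0.978636, cosh=1.518324, sinh=1.142501; start (x,ẋ)=(0.245902, 0.715931) → end (x,ẋ)=(0.468138, 0.728020)
phase 4: p=0.5120, T=0.503, ωT=1.482693, cosh=2.315909, sinh=2.088883; start (x,ẋ)=(0.468138, 0.728020) → end (x,ẋ)=(0.926330, 1.415951)

1 0.5210 0.0761 0.4785
2 0.8240 0.2459 0.7159
3 1.1560 0.4681 0.7280
4 1.6590 0.9263 1.4160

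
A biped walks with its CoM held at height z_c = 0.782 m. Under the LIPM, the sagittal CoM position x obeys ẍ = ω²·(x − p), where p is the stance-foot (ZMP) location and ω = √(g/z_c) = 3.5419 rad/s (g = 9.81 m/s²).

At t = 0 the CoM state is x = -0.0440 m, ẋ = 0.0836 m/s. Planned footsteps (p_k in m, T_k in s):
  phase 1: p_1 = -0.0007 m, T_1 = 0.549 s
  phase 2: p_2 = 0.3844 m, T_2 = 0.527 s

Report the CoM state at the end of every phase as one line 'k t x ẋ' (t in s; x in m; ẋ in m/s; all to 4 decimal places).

phase 1: p=-0.0007, T=0.549, ωT=1.944503, cosh=3.566608, sinh=3.423550; start (x,ẋ)=(-0.044000, 0.083600) → end (x,ẋ)=(-0.074328, -0.226882)
phase 2: p=0.3844, T=0.527, ωT=1.866581, cosh=3.310402, sinh=3.155751; start (x,ẋ)=(-0.074328, -0.226882) → end (x,ẋ)=(-1.336319, -5.878430)

1 0.5490 -0.0743 -0.2269
2 1.0760 -1.3363 -5.8784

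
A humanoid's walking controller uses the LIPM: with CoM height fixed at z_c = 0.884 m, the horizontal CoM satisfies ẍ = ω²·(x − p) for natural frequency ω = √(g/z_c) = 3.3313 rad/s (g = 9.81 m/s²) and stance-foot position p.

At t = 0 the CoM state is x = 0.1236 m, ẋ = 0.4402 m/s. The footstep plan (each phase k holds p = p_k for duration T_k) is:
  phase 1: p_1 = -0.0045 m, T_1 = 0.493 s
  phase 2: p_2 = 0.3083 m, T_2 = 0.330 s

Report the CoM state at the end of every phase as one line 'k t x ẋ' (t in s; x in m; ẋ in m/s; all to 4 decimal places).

phase 1: p=-0.0045, T=0.493, ωT=1.642331, cosh=2.680364, sinh=2.486836; start (x,ẋ)=(0.123600, 0.440200) → end (x,ẋ)=(0.667467, 2.241127)
phase 2: p=0.3083, T=0.330, ωT=1.099329, cosh=1.667623, sinh=1.334528; start (x,ẋ)=(0.667467, 2.241127) → end (x,ẋ)=(1.805056, 5.334107)

1 0.4930 0.6675 2.2411
2 0.8230 1.8051 5.3341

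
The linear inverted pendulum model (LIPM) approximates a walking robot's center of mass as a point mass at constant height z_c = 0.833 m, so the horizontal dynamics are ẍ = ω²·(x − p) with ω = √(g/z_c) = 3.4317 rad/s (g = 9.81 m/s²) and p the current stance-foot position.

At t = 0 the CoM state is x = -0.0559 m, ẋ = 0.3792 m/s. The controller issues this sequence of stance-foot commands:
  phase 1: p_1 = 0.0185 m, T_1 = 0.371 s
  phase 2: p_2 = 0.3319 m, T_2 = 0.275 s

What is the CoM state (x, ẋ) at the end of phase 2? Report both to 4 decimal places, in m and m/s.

phase 1: p=0.0185, T=0.371, ωT=1.273161, cosh=1.926035, sinh=1.646090; start (x,ẋ)=(-0.055900, 0.379200) → end (x,ẋ)=(0.057095, 0.310075)
phase 2: p=0.3319, T=0.275, ωT=0.943718, cosh=1.479347, sinh=1.090169; start (x,ẋ)=(0.057095, 0.310075) → end (x,ẋ)=(0.023871, -0.569374)

x = 0.0239, ẋ = -0.5694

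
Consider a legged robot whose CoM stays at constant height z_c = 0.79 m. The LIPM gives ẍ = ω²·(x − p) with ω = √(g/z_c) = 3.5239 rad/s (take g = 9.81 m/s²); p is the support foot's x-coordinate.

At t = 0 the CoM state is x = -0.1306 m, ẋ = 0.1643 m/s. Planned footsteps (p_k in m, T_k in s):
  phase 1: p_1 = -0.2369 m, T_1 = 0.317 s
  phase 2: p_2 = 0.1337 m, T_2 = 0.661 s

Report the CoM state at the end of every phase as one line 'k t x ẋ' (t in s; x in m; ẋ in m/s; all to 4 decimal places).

1 0.3170 0.0065 0.7890
2 0.9780 0.6133 1.8106

phase 1: p=-0.2369, T=0.317, ωT=1.117076, cosh=1.691571, sinh=1.364336; start (x,ẋ)=(-0.130600, 0.164300) → end (x,ẋ)=(0.006525, 0.788992)
phase 2: p=0.1337, T=0.661, ωT=2.329298, cosh=5.184046, sinh=5.086682; start (x,ẋ)=(0.006525, 0.788992) → end (x,ẋ)=(0.613316, 1.810574)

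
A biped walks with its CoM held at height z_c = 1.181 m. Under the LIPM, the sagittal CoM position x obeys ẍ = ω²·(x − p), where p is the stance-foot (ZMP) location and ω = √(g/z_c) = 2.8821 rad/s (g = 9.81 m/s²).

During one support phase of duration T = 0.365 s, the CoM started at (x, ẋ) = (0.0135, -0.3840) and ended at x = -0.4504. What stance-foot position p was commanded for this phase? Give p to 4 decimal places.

p = 0.5024

ωT = 2.8821·0.365 = 1.051967; cosh(ωT) = 1.606263, sinh(ωT) = 1.257013
x(T) = p + (x₀−p)·cosh(ωT) + (ẋ₀/ω)·sinh(ωT) ⇒ p·(1 − cosh) = x(T) − x₀·cosh − (ẋ₀/ω)·sinh
numerator   = -0.4504 − (0.0135)·1.606263 − (-0.3840/2.8821)·1.257013 = -0.304605
denominator = 1 − 1.606263 = -0.606263
p = -0.304605 / -0.606263 = 0.5024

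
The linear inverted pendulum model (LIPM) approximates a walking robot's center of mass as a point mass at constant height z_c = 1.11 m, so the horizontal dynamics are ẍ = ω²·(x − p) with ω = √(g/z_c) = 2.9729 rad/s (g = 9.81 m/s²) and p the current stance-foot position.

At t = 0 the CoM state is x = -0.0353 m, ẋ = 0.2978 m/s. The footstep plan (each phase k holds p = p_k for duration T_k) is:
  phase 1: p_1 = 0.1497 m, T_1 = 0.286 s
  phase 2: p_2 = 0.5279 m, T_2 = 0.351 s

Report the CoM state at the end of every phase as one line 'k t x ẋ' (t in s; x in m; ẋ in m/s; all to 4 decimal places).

phase 1: p=0.1497, T=0.286, ωT=0.850249, cosh=1.383769, sinh=0.956461; start (x,ẋ)=(-0.035300, 0.297800) → end (x,ẋ)=(-0.010487, -0.113954)
phase 2: p=0.5279, T=0.351, ωT=1.043488, cosh=1.595663, sinh=1.243439; start (x,ẋ)=(-0.010487, -0.113954) → end (x,ẋ)=(-0.378847, -2.172045)

1 0.2860 -0.0105 -0.1140
2 0.6370 -0.3788 -2.1720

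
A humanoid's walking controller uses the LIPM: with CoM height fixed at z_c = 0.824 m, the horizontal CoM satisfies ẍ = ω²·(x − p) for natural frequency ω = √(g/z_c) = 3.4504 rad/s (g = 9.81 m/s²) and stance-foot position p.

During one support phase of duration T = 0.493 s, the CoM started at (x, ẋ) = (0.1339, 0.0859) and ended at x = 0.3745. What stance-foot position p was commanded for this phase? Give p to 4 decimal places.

p = 0.0385

ωT = 3.4504·0.493 = 1.701047; cosh(ωT) = 2.831088, sinh(ωT) = 2.648595
x(T) = p + (x₀−p)·cosh(ωT) + (ẋ₀/ω)·sinh(ωT) ⇒ p·(1 − cosh) = x(T) − x₀·cosh − (ẋ₀/ω)·sinh
numerator   = 0.3745 − (0.1339)·2.831088 − (0.0859/3.4504)·2.648595 = -0.070521
denominator = 1 − 2.831088 = -1.831088
p = -0.070521 / -1.831088 = 0.0385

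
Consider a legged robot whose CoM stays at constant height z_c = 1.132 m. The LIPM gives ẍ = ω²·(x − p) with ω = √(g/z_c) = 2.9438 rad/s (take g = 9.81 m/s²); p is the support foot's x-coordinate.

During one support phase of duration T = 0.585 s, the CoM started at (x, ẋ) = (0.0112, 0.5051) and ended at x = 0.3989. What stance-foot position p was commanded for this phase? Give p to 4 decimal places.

ωT = 2.9438·0.585 = 1.722123; cosh(ωT) = 2.887542, sinh(ωT) = 2.708855
x(T) = p + (x₀−p)·cosh(ωT) + (ẋ₀/ω)·sinh(ωT) ⇒ p·(1 − cosh) = x(T) − x₀·cosh − (ẋ₀/ω)·sinh
numerator   = 0.3989 − (0.0112)·2.887542 − (0.5051/2.9438)·2.708855 = -0.098228
denominator = 1 − 2.887542 = -1.887542
p = -0.098228 / -1.887542 = 0.0520

p = 0.0520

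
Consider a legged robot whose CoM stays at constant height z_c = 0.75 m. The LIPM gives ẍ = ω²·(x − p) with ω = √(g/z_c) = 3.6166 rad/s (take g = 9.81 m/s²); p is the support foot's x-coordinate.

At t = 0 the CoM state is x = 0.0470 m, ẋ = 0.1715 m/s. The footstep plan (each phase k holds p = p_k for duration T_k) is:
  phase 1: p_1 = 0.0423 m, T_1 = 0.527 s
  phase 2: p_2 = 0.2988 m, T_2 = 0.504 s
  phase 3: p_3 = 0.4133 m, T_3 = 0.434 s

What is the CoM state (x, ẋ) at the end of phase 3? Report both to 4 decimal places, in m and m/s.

phase 1: p=0.0423, T=0.527, ωT=1.905948, cosh=3.437232, sinh=3.288550; start (x,ẋ)=(0.047000, 0.171500) → end (x,ẋ)=(0.214399, 0.645384)
phase 2: p=0.2988, T=0.504, ωT=1.822766, cosh=3.175267, sinh=3.013689; start (x,ẋ)=(0.214399, 0.645384) → end (x,ẋ)=(0.568598, 1.129352)
phase 3: p=0.4133, T=0.434, ωT=1.569604, cosh=2.506437, sinh=2.298310; start (x,ẋ)=(0.568598, 1.129352) → end (x,ẋ)=(1.520235, 4.121497)

x = 1.5202, ẋ = 4.1215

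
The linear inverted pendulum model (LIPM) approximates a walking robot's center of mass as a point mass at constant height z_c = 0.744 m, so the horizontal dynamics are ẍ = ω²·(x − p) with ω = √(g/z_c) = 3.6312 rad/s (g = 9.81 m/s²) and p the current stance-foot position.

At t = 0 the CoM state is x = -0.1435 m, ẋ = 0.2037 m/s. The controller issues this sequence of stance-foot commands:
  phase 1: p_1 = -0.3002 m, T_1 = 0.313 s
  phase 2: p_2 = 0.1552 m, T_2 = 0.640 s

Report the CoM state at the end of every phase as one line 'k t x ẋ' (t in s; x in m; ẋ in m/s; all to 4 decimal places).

1 0.3130 0.0475 1.1453
2 0.9530 1.1954 3.9274

phase 1: p=-0.3002, T=0.313, ωT=1.136566, cosh=1.718484, sinh=1.397564; start (x,ẋ)=(-0.143500, 0.203700) → end (x,ẋ)=(0.047486, 1.145282)
phase 2: p=0.1552, T=0.640, ωT=2.323968, cosh=5.157008, sinh=5.059124; start (x,ẋ)=(0.047486, 1.145282) → end (x,ẋ)=(1.195367, 3.927444)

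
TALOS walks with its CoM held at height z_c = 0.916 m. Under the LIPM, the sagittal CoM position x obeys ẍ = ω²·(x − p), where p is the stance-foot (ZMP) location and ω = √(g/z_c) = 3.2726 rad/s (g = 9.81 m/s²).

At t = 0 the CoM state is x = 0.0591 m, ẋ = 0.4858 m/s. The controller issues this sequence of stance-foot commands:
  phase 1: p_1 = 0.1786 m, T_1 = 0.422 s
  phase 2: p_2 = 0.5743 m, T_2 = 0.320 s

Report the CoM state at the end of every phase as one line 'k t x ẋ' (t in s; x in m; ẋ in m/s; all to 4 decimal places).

phase 1: p=0.1786, T=0.422, ωT=1.381037, cosh=2.115172, sinh=1.863854; start (x,ẋ)=(0.059100, 0.485800) → end (x,ẋ)=(0.202516, 0.298642)
phase 2: p=0.5743, T=0.320, ωT=1.047232, cosh=1.600330, sinh=1.249422; start (x,ẋ)=(0.202516, 0.298642) → end (x,ẋ)=(0.093340, -1.042245)

1 0.4220 0.2025 0.2986
2 0.7420 0.0933 -1.0422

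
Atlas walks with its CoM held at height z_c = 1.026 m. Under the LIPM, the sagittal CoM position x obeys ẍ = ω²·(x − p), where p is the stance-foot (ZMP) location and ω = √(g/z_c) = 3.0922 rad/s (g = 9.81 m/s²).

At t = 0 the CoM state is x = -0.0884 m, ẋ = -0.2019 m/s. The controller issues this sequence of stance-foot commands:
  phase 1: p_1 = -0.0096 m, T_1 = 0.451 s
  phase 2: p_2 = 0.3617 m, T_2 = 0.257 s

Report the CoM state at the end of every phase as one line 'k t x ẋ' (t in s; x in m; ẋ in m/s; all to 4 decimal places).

phase 1: p=-0.0096, T=0.451, ωT=1.394582, cosh=2.140613, sinh=1.892676; start (x,ẋ)=(-0.088400, -0.201900) → end (x,ẋ)=(-0.301859, -0.893369)
phase 2: p=0.3617, T=0.257, ωT=0.794695, cosh=1.332743, sinh=0.881024; start (x,ẋ)=(-0.301859, -0.893369) → end (x,ẋ)=(-0.777191, -2.998368)

1 0.4510 -0.3019 -0.8934
2 0.7080 -0.7772 -2.9984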